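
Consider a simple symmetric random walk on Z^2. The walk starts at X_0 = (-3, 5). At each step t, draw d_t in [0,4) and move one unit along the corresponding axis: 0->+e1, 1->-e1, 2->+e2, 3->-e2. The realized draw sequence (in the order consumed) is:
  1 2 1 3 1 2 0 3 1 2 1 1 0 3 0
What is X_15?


(-6, 5)

t=0: X=(-3, 5), d=1 → -e1, X_1=(-4, 5)
t=1: X=(-4, 5), d=2 → +e2, X_2=(-4, 6)
t=2: X=(-4, 6), d=1 → -e1, X_3=(-5, 6)
t=3: X=(-5, 6), d=3 → -e2, X_4=(-5, 5)
t=4: X=(-5, 5), d=1 → -e1, X_5=(-6, 5)
t=5: X=(-6, 5), d=2 → +e2, X_6=(-6, 6)
t=6: X=(-6, 6), d=0 → +e1, X_7=(-5, 6)
t=7: X=(-5, 6), d=3 → -e2, X_8=(-5, 5)
t=8: X=(-5, 5), d=1 → -e1, X_9=(-6, 5)
t=9: X=(-6, 5), d=2 → +e2, X_10=(-6, 6)
t=10: X=(-6, 6), d=1 → -e1, X_11=(-7, 6)
t=11: X=(-7, 6), d=1 → -e1, X_12=(-8, 6)
t=12: X=(-8, 6), d=0 → +e1, X_13=(-7, 6)
t=13: X=(-7, 6), d=3 → -e2, X_14=(-7, 5)
t=14: X=(-7, 5), d=0 → +e1, X_15=(-6, 5)


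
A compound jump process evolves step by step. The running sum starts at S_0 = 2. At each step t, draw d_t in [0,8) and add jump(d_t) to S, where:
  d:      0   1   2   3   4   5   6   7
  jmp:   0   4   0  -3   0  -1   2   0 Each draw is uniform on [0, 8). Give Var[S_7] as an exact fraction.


413/16

Outcome values over d=0..7: [0, 4, 0, -3, 0, -1, 2, 0]
Σy = 2, Σy² = 30, M = 8
μ = 2/8 = 1/4,  σ² = 30/8 − (1/4)² = 59/16
Independent increments: Var[S_7] = 7·σ² = 7·(59/16) = 413/16


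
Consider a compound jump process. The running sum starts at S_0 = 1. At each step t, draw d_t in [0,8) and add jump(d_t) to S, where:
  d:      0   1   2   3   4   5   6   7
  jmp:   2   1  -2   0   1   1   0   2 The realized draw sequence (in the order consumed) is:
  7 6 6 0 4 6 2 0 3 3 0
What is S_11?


8

t=0: S=1, d=7, jump=2, S_1=3
t=1: S=3, d=6, jump=0, S_2=3
t=2: S=3, d=6, jump=0, S_3=3
t=3: S=3, d=0, jump=2, S_4=5
t=4: S=5, d=4, jump=1, S_5=6
t=5: S=6, d=6, jump=0, S_6=6
t=6: S=6, d=2, jump=-2, S_7=4
t=7: S=4, d=0, jump=2, S_8=6
t=8: S=6, d=3, jump=0, S_9=6
t=9: S=6, d=3, jump=0, S_10=6
t=10: S=6, d=0, jump=2, S_11=8


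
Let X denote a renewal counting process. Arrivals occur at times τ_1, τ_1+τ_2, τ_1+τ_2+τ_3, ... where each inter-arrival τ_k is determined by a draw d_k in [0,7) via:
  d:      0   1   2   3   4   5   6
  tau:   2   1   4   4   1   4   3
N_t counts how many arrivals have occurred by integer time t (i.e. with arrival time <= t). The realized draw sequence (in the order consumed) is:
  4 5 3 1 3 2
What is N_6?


2

draw d_1=4: τ_1=1, arrival time A_1=1
draw d_2=5: τ_2=4, arrival time A_2=5
draw d_3=3: τ_3=4, arrival time A_3=9
draw d_4=1: τ_4=1, arrival time A_4=10
draw d_5=3: τ_5=4, arrival time A_5=14
draw d_6=2: τ_6=4, arrival time A_6=18
N_t over t=0..6: 0:0 1:1 2:1 3:1 4:1 5:2 6:2


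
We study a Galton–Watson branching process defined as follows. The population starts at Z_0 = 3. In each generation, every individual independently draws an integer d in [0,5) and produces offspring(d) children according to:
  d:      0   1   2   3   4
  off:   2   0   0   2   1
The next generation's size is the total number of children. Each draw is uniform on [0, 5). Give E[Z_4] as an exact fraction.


3

Outcome values over d=0..4: [2, 0, 0, 2, 1]
Σy = 5, Σy² = 9, M = 5
μ = 5/5 = 1,  σ² = 9/5 − (1)² = 4/5
E[Z_0] = 3
E[Z_1] = 1·E[Z_0] = 3
E[Z_2] = 1·E[Z_1] = 3
E[Z_3] = 1·E[Z_2] = 3
E[Z_4] = 1·E[Z_3] = 3


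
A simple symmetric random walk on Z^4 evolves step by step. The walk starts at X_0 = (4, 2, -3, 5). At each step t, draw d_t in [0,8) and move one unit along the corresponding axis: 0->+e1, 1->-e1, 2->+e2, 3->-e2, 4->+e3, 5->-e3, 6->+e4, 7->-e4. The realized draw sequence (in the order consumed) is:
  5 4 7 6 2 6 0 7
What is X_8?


t=0: X=(4, 2, -3, 5), d=5 → -e3, X_1=(4, 2, -4, 5)
t=1: X=(4, 2, -4, 5), d=4 → +e3, X_2=(4, 2, -3, 5)
t=2: X=(4, 2, -3, 5), d=7 → -e4, X_3=(4, 2, -3, 4)
t=3: X=(4, 2, -3, 4), d=6 → +e4, X_4=(4, 2, -3, 5)
t=4: X=(4, 2, -3, 5), d=2 → +e2, X_5=(4, 3, -3, 5)
t=5: X=(4, 3, -3, 5), d=6 → +e4, X_6=(4, 3, -3, 6)
t=6: X=(4, 3, -3, 6), d=0 → +e1, X_7=(5, 3, -3, 6)
t=7: X=(5, 3, -3, 6), d=7 → -e4, X_8=(5, 3, -3, 5)

(5, 3, -3, 5)


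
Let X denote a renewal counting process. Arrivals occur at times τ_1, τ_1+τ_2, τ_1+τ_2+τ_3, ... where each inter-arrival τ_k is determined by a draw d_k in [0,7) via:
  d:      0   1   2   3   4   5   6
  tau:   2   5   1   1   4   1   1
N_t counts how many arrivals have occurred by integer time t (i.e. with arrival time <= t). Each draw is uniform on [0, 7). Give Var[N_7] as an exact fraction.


Inter-arrival values over d=0..6: [2, 5, 1, 1, 4, 1, 1]
Each d has probability 1/7, so the pmf of τ is: f(1) = 4/7, f(2) = 1/7, f(4) = 1/7, f(5) = 1/7
Let p_n(j) = P(N_n = j), with p_0 = [1]. Condition on τ_1: p_n(0) = P(τ > n), and for j >= 1, p_n(j) = Σ_{k<=n} f(k)·p_{n−k}(j−1)
p_1 = [3/7, 4/7]  (j = 0..1)
p_2 = [2/7, 19/49, 16/49]  (j = 0..2)
p_3 = [2/7, 11/49, 104/343, 64/343]  (j = 0..3)
p_4 = [1/7, 17/49, 9/49, 528/2401, 256/2401]  (j = 0..4)
p_5 = [0, 16/49, 107/343, 356/2401, 2560/16807, 1024/16807]  (j = 0..5)
p_6 = [0, 6/49, 128/343, 603/2401, 1952/16807, 12032/117649, 4096/117649]  (j = 0..6)
p_7 = [0, 4/49, 10/49, 835/2401, 3216/16807, 10368/117649, 55296/823543, 16384/823543]  (j = 0..7)
E[N_7] = Σ j·p_7(j) = 2702263/823543;  E[N_7²] = Σ j²·p_7(j) = 10446369/823543
Var[N_7] = 10446369/823543 − (2702263/823543)² = 1300808744198/678223072849

1300808744198/678223072849


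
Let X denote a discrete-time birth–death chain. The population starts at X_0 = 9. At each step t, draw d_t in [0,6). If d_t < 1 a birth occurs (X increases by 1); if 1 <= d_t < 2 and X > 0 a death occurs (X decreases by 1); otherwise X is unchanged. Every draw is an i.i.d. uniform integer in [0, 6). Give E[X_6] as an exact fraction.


9

X can drop by at most 1 per step and X_0 = 9 > T = 6, so X_t >= 9 − t >= 3 > 0 for every t <= 6: the floor at 0 (the 'and X > 0' condition) never binds. Hence X_6 = X_0 + Σ_{t<6} Y_t with i.i.d. increments Y_t = y(d_t) ∈ {+1, −1, 0}.
Outcome values over d=0..5: [1, -1, 0, 0, 0, 0]
Σy = 0, Σy² = 2, M = 6
μ = 0/6 = 0,  σ² = 2/6 − (0)² = 1/3
E[X_6] = 9 + 6·(0) = 9


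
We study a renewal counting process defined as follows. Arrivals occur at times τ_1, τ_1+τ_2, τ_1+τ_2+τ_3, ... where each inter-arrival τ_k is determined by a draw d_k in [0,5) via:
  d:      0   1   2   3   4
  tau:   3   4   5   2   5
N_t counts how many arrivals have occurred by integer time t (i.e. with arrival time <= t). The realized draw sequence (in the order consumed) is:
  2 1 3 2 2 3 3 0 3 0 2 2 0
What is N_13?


3

draw d_1=2: τ_1=5, arrival time A_1=5
draw d_2=1: τ_2=4, arrival time A_2=9
draw d_3=3: τ_3=2, arrival time A_3=11
draw d_4=2: τ_4=5, arrival time A_4=16
draw d_5=2: τ_5=5, arrival time A_5=21
draw d_6=3: τ_6=2, arrival time A_6=23
draw d_7=3: τ_7=2, arrival time A_7=25
draw d_8=0: τ_8=3, arrival time A_8=28
draw d_9=3: τ_9=2, arrival time A_9=30
draw d_10=0: τ_10=3, arrival time A_10=33
draw d_11=2: τ_11=5, arrival time A_11=38
draw d_12=2: τ_12=5, arrival time A_12=43
draw d_13=0: τ_13=3, arrival time A_13=46
N_t over t=0..13: 0:0 1:0 2:0 3:0 4:0 5:1 6:1 7:1 8:1 9:2 10:2 11:3 12:3 13:3


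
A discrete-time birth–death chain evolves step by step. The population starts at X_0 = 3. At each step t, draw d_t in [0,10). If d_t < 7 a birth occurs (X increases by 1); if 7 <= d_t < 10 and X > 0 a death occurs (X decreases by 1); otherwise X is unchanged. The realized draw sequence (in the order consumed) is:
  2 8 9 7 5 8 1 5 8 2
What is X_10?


t=0: X=3, d=2 → birth, X_1=4
t=1: X=4, d=8 → death, X_2=3
t=2: X=3, d=9 → death, X_3=2
t=3: X=2, d=7 → death, X_4=1
t=4: X=1, d=5 → birth, X_5=2
t=5: X=2, d=8 → death, X_6=1
t=6: X=1, d=1 → birth, X_7=2
t=7: X=2, d=5 → birth, X_8=3
t=8: X=3, d=8 → death, X_9=2
t=9: X=2, d=2 → birth, X_10=3

3


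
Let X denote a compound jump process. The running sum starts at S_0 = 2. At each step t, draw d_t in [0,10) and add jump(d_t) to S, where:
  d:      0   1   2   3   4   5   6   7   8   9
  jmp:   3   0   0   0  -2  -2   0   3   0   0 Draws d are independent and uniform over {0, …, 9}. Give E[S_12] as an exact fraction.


Outcome values over d=0..9: [3, 0, 0, 0, -2, -2, 0, 3, 0, 0]
Σy = 2, Σy² = 26, M = 10
μ = 2/10 = 1/5,  σ² = 26/10 − (1/5)² = 64/25
E[S_12] = 2 + 12·(1/5) = 22/5

22/5


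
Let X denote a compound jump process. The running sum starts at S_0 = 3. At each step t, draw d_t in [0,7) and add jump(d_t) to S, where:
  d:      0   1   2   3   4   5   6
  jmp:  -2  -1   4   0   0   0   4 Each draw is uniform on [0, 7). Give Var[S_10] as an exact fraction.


Outcome values over d=0..6: [-2, -1, 4, 0, 0, 0, 4]
Σy = 5, Σy² = 37, M = 7
μ = 5/7 = 5/7,  σ² = 37/7 − (5/7)² = 234/49
Independent increments: Var[S_10] = 10·σ² = 10·(234/49) = 2340/49

2340/49


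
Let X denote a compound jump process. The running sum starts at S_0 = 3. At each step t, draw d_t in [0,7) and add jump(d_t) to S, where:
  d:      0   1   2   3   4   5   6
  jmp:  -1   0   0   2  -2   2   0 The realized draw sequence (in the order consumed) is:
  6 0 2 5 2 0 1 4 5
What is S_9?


t=0: S=3, d=6, jump=0, S_1=3
t=1: S=3, d=0, jump=-1, S_2=2
t=2: S=2, d=2, jump=0, S_3=2
t=3: S=2, d=5, jump=2, S_4=4
t=4: S=4, d=2, jump=0, S_5=4
t=5: S=4, d=0, jump=-1, S_6=3
t=6: S=3, d=1, jump=0, S_7=3
t=7: S=3, d=4, jump=-2, S_8=1
t=8: S=1, d=5, jump=2, S_9=3

3


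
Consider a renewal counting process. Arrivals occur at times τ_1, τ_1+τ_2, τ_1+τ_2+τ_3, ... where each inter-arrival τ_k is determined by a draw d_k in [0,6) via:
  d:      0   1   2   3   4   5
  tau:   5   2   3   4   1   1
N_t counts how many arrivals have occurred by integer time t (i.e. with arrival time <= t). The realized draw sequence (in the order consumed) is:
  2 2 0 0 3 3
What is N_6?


2

draw d_1=2: τ_1=3, arrival time A_1=3
draw d_2=2: τ_2=3, arrival time A_2=6
draw d_3=0: τ_3=5, arrival time A_3=11
draw d_4=0: τ_4=5, arrival time A_4=16
draw d_5=3: τ_5=4, arrival time A_5=20
draw d_6=3: τ_6=4, arrival time A_6=24
N_t over t=0..6: 0:0 1:0 2:0 3:1 4:1 5:1 6:2


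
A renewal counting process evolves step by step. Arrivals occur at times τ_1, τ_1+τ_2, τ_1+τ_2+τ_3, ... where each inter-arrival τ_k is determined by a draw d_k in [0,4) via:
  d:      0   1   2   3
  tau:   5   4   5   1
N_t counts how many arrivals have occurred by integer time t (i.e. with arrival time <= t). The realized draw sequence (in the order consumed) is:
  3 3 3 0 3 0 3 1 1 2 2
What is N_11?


5

draw d_1=3: τ_1=1, arrival time A_1=1
draw d_2=3: τ_2=1, arrival time A_2=2
draw d_3=3: τ_3=1, arrival time A_3=3
draw d_4=0: τ_4=5, arrival time A_4=8
draw d_5=3: τ_5=1, arrival time A_5=9
draw d_6=0: τ_6=5, arrival time A_6=14
draw d_7=3: τ_7=1, arrival time A_7=15
draw d_8=1: τ_8=4, arrival time A_8=19
draw d_9=1: τ_9=4, arrival time A_9=23
draw d_10=2: τ_10=5, arrival time A_10=28
draw d_11=2: τ_11=5, arrival time A_11=33
N_t over t=0..11: 0:0 1:1 2:2 3:3 4:3 5:3 6:3 7:3 8:4 9:5 10:5 11:5


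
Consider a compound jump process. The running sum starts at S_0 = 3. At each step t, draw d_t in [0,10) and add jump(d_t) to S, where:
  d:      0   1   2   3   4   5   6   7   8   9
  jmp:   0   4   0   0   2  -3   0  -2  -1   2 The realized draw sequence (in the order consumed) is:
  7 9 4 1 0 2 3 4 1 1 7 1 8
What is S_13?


20

t=0: S=3, d=7, jump=-2, S_1=1
t=1: S=1, d=9, jump=2, S_2=3
t=2: S=3, d=4, jump=2, S_3=5
t=3: S=5, d=1, jump=4, S_4=9
t=4: S=9, d=0, jump=0, S_5=9
t=5: S=9, d=2, jump=0, S_6=9
t=6: S=9, d=3, jump=0, S_7=9
t=7: S=9, d=4, jump=2, S_8=11
t=8: S=11, d=1, jump=4, S_9=15
t=9: S=15, d=1, jump=4, S_10=19
t=10: S=19, d=7, jump=-2, S_11=17
t=11: S=17, d=1, jump=4, S_12=21
t=12: S=21, d=8, jump=-1, S_13=20


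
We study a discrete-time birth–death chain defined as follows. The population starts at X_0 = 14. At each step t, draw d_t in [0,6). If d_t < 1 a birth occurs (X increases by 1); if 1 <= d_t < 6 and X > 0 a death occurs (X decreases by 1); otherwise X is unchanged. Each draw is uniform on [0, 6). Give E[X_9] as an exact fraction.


X can drop by at most 1 per step and X_0 = 14 > T = 9, so X_t >= 14 − t >= 5 > 0 for every t <= 9: the floor at 0 (the 'and X > 0' condition) never binds. Hence X_9 = X_0 + Σ_{t<9} Y_t with i.i.d. increments Y_t = y(d_t) ∈ {+1, −1, 0}.
Outcome values over d=0..5: [1, -1, -1, -1, -1, -1]
Σy = -4, Σy² = 6, M = 6
μ = -4/6 = -2/3,  σ² = 6/6 − (-2/3)² = 5/9
E[X_9] = 14 + 9·(-2/3) = 8

8


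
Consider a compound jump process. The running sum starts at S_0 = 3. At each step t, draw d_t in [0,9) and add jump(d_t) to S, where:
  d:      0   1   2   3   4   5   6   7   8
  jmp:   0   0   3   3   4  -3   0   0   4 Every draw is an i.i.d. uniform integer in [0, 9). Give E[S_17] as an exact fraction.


Outcome values over d=0..8: [0, 0, 3, 3, 4, -3, 0, 0, 4]
Σy = 11, Σy² = 59, M = 9
μ = 11/9 = 11/9,  σ² = 59/9 − (11/9)² = 410/81
E[S_17] = 3 + 17·(11/9) = 214/9

214/9


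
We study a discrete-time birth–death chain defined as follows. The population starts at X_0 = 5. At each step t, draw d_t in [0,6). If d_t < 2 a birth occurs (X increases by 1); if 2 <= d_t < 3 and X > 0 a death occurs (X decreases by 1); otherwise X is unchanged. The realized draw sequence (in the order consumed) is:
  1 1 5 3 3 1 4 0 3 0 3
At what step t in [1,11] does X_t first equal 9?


t=0: X=5, d=1 → birth, X_1=6
t=1: X=6, d=1 → birth, X_2=7
t=2: X=7, d=5 → hold, X_3=7
t=3: X=7, d=3 → hold, X_4=7
t=4: X=7, d=3 → hold, X_5=7
t=5: X=7, d=1 → birth, X_6=8
t=6: X=8, d=4 → hold, X_7=8
t=7: X=8, d=0 → birth, X_8=9
t=8: X=9, d=3 → hold, X_9=9
t=9: X=9, d=0 → birth, X_10=10
t=10: X=10, d=3 → hold, X_11=10

8


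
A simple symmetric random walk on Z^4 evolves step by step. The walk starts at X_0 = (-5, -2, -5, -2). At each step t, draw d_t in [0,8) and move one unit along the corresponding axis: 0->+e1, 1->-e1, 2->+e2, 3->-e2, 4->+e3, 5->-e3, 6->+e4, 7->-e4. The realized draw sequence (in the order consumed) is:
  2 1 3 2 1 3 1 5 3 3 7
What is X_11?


t=0: X=(-5, -2, -5, -2), d=2 → +e2, X_1=(-5, -1, -5, -2)
t=1: X=(-5, -1, -5, -2), d=1 → -e1, X_2=(-6, -1, -5, -2)
t=2: X=(-6, -1, -5, -2), d=3 → -e2, X_3=(-6, -2, -5, -2)
t=3: X=(-6, -2, -5, -2), d=2 → +e2, X_4=(-6, -1, -5, -2)
t=4: X=(-6, -1, -5, -2), d=1 → -e1, X_5=(-7, -1, -5, -2)
t=5: X=(-7, -1, -5, -2), d=3 → -e2, X_6=(-7, -2, -5, -2)
t=6: X=(-7, -2, -5, -2), d=1 → -e1, X_7=(-8, -2, -5, -2)
t=7: X=(-8, -2, -5, -2), d=5 → -e3, X_8=(-8, -2, -6, -2)
t=8: X=(-8, -2, -6, -2), d=3 → -e2, X_9=(-8, -3, -6, -2)
t=9: X=(-8, -3, -6, -2), d=3 → -e2, X_10=(-8, -4, -6, -2)
t=10: X=(-8, -4, -6, -2), d=7 → -e4, X_11=(-8, -4, -6, -3)

(-8, -4, -6, -3)


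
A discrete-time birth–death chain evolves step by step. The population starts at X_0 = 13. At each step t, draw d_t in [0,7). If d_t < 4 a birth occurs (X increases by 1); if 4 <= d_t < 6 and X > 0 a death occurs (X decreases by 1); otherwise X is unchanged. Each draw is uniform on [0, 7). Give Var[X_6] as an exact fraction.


X can drop by at most 1 per step and X_0 = 13 > T = 6, so X_t >= 13 − t >= 7 > 0 for every t <= 6: the floor at 0 (the 'and X > 0' condition) never binds. Hence X_6 = X_0 + Σ_{t<6} Y_t with i.i.d. increments Y_t = y(d_t) ∈ {+1, −1, 0}.
Outcome values over d=0..6: [1, 1, 1, 1, -1, -1, 0]
Σy = 2, Σy² = 6, M = 7
μ = 2/7 = 2/7,  σ² = 6/7 − (2/7)² = 38/49
Independent increments: Var[X_6] = 6·σ² = 6·(38/49) = 228/49

228/49


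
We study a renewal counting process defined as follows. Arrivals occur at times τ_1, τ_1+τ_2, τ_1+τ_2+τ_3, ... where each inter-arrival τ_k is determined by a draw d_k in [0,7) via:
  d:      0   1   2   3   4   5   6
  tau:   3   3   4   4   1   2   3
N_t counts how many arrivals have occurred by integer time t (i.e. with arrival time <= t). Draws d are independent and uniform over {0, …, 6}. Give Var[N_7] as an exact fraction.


Inter-arrival values over d=0..6: [3, 3, 4, 4, 1, 2, 3]
Each d has probability 1/7, so the pmf of τ is: f(1) = 1/7, f(2) = 1/7, f(3) = 3/7, f(4) = 2/7
Let p_n(j) = P(N_n = j), with p_0 = [1]. Condition on τ_1: p_n(0) = P(τ > n), and for j >= 1, p_n(j) = Σ_{k<=n} f(k)·p_{n−k}(j−1)
p_1 = [6/7, 1/7]  (j = 0..1)
p_2 = [5/7, 13/49, 1/49]  (j = 0..2)
p_3 = [2/7, 32/49, 20/343, 1/343]  (j = 0..3)
p_4 = [0, 39/49, 66/343, 27/2401, 1/2401]  (j = 0..4)
p_5 = [0, 29/49, 124/343, 107/2401, 34/16807, 1/16807]  (j = 0..5)
p_6 = [0, 16/49, 190/343, 264/2401, 155/16807, 41/117649, 1/117649]  (j = 0..6)
p_7 = [0, 4/49, 226/343, 552/2401, 466/16807, 30/16807, 48/823543, 1/823543]  (j = 0..7)
E[N_7] = Σ j·p_7(j) = 1819469/823543;  E[N_7²] = Σ j²·p_7(j) = 4345627/823543
Var[N_7] = 4345627/823543 − (1819469/823543)² = 268343254500/678223072849

268343254500/678223072849


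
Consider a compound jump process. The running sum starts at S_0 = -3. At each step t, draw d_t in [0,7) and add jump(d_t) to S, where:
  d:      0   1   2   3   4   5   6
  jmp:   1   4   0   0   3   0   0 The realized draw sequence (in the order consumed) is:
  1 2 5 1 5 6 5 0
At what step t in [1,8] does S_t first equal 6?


8

t=0: S=-3, d=1, jump=4, S_1=1
t=1: S=1, d=2, jump=0, S_2=1
t=2: S=1, d=5, jump=0, S_3=1
t=3: S=1, d=1, jump=4, S_4=5
t=4: S=5, d=5, jump=0, S_5=5
t=5: S=5, d=6, jump=0, S_6=5
t=6: S=5, d=5, jump=0, S_7=5
t=7: S=5, d=0, jump=1, S_8=6


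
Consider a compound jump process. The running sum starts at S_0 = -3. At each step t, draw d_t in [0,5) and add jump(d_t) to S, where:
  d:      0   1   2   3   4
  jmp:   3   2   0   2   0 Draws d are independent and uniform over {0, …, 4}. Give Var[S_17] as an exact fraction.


Outcome values over d=0..4: [3, 2, 0, 2, 0]
Σy = 7, Σy² = 17, M = 5
μ = 7/5 = 7/5,  σ² = 17/5 − (7/5)² = 36/25
Independent increments: Var[S_17] = 17·σ² = 17·(36/25) = 612/25

612/25


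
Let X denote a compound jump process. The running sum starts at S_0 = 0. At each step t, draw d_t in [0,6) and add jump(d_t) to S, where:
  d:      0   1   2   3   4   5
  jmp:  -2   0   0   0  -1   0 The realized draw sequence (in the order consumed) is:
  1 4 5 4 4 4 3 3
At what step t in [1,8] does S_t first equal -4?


6

t=0: S=0, d=1, jump=0, S_1=0
t=1: S=0, d=4, jump=-1, S_2=-1
t=2: S=-1, d=5, jump=0, S_3=-1
t=3: S=-1, d=4, jump=-1, S_4=-2
t=4: S=-2, d=4, jump=-1, S_5=-3
t=5: S=-3, d=4, jump=-1, S_6=-4
t=6: S=-4, d=3, jump=0, S_7=-4
t=7: S=-4, d=3, jump=0, S_8=-4


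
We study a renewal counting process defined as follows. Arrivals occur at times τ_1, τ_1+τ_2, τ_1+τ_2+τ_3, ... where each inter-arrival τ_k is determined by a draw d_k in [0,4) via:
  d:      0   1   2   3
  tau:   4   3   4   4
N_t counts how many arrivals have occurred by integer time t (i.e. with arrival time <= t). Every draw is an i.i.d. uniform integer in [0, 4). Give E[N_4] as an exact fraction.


1

Inter-arrival values over d=0..3: [4, 3, 4, 4]
Each d has probability 1/4, so the pmf of τ is: f(3) = 1/4, f(4) = 3/4
Renewal equation for m(n) = E[N_n]: condition on τ_1 = k (if k <= n, one arrival plus a fresh copy on the remaining n−k steps): m(n) = F(n) + Σ_{k<=n} f(k)·m(n−k), where F(n) = P(τ <= n) and m(0) = 0
m(1) = F(1) = 0
m(2) = F(2) = 0
m(3) = F(3) = 1/4
m(4) = F(4) = 1
E[N_4] = m(4) = 1


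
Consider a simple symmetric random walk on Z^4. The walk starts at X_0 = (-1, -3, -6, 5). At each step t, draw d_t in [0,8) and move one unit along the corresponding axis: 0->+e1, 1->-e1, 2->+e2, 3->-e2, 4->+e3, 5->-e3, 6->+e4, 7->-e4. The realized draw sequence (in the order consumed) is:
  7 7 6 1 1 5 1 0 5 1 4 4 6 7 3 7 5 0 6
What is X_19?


t=0: X=(-1, -3, -6, 5), d=7 → -e4, X_1=(-1, -3, -6, 4)
t=1: X=(-1, -3, -6, 4), d=7 → -e4, X_2=(-1, -3, -6, 3)
t=2: X=(-1, -3, -6, 3), d=6 → +e4, X_3=(-1, -3, -6, 4)
t=3: X=(-1, -3, -6, 4), d=1 → -e1, X_4=(-2, -3, -6, 4)
t=4: X=(-2, -3, -6, 4), d=1 → -e1, X_5=(-3, -3, -6, 4)
t=5: X=(-3, -3, -6, 4), d=5 → -e3, X_6=(-3, -3, -7, 4)
t=6: X=(-3, -3, -7, 4), d=1 → -e1, X_7=(-4, -3, -7, 4)
t=7: X=(-4, -3, -7, 4), d=0 → +e1, X_8=(-3, -3, -7, 4)
t=8: X=(-3, -3, -7, 4), d=5 → -e3, X_9=(-3, -3, -8, 4)
t=9: X=(-3, -3, -8, 4), d=1 → -e1, X_10=(-4, -3, -8, 4)
t=10: X=(-4, -3, -8, 4), d=4 → +e3, X_11=(-4, -3, -7, 4)
t=11: X=(-4, -3, -7, 4), d=4 → +e3, X_12=(-4, -3, -6, 4)
t=12: X=(-4, -3, -6, 4), d=6 → +e4, X_13=(-4, -3, -6, 5)
t=13: X=(-4, -3, -6, 5), d=7 → -e4, X_14=(-4, -3, -6, 4)
t=14: X=(-4, -3, -6, 4), d=3 → -e2, X_15=(-4, -4, -6, 4)
t=15: X=(-4, -4, -6, 4), d=7 → -e4, X_16=(-4, -4, -6, 3)
t=16: X=(-4, -4, -6, 3), d=5 → -e3, X_17=(-4, -4, -7, 3)
t=17: X=(-4, -4, -7, 3), d=0 → +e1, X_18=(-3, -4, -7, 3)
t=18: X=(-3, -4, -7, 3), d=6 → +e4, X_19=(-3, -4, -7, 4)

(-3, -4, -7, 4)


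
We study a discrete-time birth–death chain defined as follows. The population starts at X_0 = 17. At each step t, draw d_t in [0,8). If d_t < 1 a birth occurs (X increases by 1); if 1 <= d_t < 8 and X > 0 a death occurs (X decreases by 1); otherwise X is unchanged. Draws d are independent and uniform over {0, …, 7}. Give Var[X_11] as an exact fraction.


X can drop by at most 1 per step and X_0 = 17 > T = 11, so X_t >= 17 − t >= 6 > 0 for every t <= 11: the floor at 0 (the 'and X > 0' condition) never binds. Hence X_11 = X_0 + Σ_{t<11} Y_t with i.i.d. increments Y_t = y(d_t) ∈ {+1, −1, 0}.
Outcome values over d=0..7: [1, -1, -1, -1, -1, -1, -1, -1]
Σy = -6, Σy² = 8, M = 8
μ = -6/8 = -3/4,  σ² = 8/8 − (-3/4)² = 7/16
Independent increments: Var[X_11] = 11·σ² = 11·(7/16) = 77/16

77/16


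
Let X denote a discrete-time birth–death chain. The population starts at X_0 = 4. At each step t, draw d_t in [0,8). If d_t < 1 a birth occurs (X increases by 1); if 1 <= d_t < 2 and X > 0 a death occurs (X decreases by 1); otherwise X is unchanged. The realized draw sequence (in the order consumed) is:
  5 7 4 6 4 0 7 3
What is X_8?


5

t=0: X=4, d=5 → hold, X_1=4
t=1: X=4, d=7 → hold, X_2=4
t=2: X=4, d=4 → hold, X_3=4
t=3: X=4, d=6 → hold, X_4=4
t=4: X=4, d=4 → hold, X_5=4
t=5: X=4, d=0 → birth, X_6=5
t=6: X=5, d=7 → hold, X_7=5
t=7: X=5, d=3 → hold, X_8=5


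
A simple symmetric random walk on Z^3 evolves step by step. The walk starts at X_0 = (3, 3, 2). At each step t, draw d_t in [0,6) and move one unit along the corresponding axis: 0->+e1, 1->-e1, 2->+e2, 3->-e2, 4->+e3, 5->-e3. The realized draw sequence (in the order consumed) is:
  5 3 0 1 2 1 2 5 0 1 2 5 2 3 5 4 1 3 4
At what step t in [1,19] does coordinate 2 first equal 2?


t=0: X=(3, 3, 2), d=5 → -e3, X_1=(3, 3, 1)
t=1: X=(3, 3, 1), d=3 → -e2, X_2=(3, 2, 1)
t=2: X=(3, 2, 1), d=0 → +e1, X_3=(4, 2, 1)
t=3: X=(4, 2, 1), d=1 → -e1, X_4=(3, 2, 1)
t=4: X=(3, 2, 1), d=2 → +e2, X_5=(3, 3, 1)
t=5: X=(3, 3, 1), d=1 → -e1, X_6=(2, 3, 1)
t=6: X=(2, 3, 1), d=2 → +e2, X_7=(2, 4, 1)
t=7: X=(2, 4, 1), d=5 → -e3, X_8=(2, 4, 0)
t=8: X=(2, 4, 0), d=0 → +e1, X_9=(3, 4, 0)
t=9: X=(3, 4, 0), d=1 → -e1, X_10=(2, 4, 0)
t=10: X=(2, 4, 0), d=2 → +e2, X_11=(2, 5, 0)
t=11: X=(2, 5, 0), d=5 → -e3, X_12=(2, 5, -1)
t=12: X=(2, 5, -1), d=2 → +e2, X_13=(2, 6, -1)
t=13: X=(2, 6, -1), d=3 → -e2, X_14=(2, 5, -1)
t=14: X=(2, 5, -1), d=5 → -e3, X_15=(2, 5, -2)
t=15: X=(2, 5, -2), d=4 → +e3, X_16=(2, 5, -1)
t=16: X=(2, 5, -1), d=1 → -e1, X_17=(1, 5, -1)
t=17: X=(1, 5, -1), d=3 → -e2, X_18=(1, 4, -1)
t=18: X=(1, 4, -1), d=4 → +e3, X_19=(1, 4, 0)

2


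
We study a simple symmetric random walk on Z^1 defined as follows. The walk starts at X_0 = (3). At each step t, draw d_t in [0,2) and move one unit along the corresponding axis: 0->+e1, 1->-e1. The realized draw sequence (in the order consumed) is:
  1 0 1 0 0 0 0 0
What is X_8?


t=0: X=(3), d=1 → -e1, X_1=(2)
t=1: X=(2), d=0 → +e1, X_2=(3)
t=2: X=(3), d=1 → -e1, X_3=(2)
t=3: X=(2), d=0 → +e1, X_4=(3)
t=4: X=(3), d=0 → +e1, X_5=(4)
t=5: X=(4), d=0 → +e1, X_6=(5)
t=6: X=(5), d=0 → +e1, X_7=(6)
t=7: X=(6), d=0 → +e1, X_8=(7)

(7)


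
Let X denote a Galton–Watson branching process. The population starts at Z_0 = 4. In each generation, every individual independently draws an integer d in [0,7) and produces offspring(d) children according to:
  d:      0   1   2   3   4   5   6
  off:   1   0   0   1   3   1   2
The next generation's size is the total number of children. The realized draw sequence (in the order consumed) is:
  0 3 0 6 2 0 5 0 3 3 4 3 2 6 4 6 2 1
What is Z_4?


gen 0: Z_0=4, draws=[0, 3, 0, 6], offspring=[1, 1, 1, 2], Z_1=5
gen 1: Z_1=5, draws=[2, 0, 5, 0, 3], offspring=[0, 1, 1, 1, 1], Z_2=4
gen 2: Z_2=4, draws=[3, 4, 3, 2], offspring=[1, 3, 1, 0], Z_3=5
gen 3: Z_3=5, draws=[6, 4, 6, 2, 1], offspring=[2, 3, 2, 0, 0], Z_4=7

7


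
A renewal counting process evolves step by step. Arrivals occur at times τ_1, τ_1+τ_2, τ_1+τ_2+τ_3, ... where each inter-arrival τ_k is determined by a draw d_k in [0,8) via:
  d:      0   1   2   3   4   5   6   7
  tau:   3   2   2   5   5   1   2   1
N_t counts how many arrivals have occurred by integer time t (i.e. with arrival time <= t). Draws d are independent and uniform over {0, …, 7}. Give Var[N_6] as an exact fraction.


15811415/16777216

Inter-arrival values over d=0..7: [3, 2, 2, 5, 5, 1, 2, 1]
Each d has probability 1/8, so the pmf of τ is: f(1) = 1/4, f(2) = 3/8, f(3) = 1/8, f(5) = 1/4
Let p_n(j) = P(N_n = j), with p_0 = [1]. Condition on τ_1: p_n(0) = P(τ > n), and for j >= 1, p_n(j) = Σ_{k<=n} f(k)·p_{n−k}(j−1)
p_1 = [3/4, 1/4]  (j = 0..1)
p_2 = [3/8, 9/16, 1/16]  (j = 0..2)
p_3 = [1/4, 1/2, 15/64, 1/64]  (j = 0..3)
p_4 = [1/4, 19/64, 47/128, 21/256, 1/256]  (j = 0..4)
p_5 = [0, 29/64, 85/256, 3/16, 27/1024, 1/1024]  (j = 0..5)
p_6 = [0, 5/16, 179/512, 1/4, 163/2048, 33/4096, 1/4096]  (j = 0..6)
E[N_6] = Σ j·p_6(j) = 8691/4096;  E[N_6²] = Σ j²·p_6(j) = 22301/4096
Var[N_6] = 22301/4096 − (8691/4096)² = 15811415/16777216


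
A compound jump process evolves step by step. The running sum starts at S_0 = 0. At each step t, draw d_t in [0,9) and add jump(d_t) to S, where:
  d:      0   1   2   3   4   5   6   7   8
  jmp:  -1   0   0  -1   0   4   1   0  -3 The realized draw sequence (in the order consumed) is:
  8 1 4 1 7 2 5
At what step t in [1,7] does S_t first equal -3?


1

t=0: S=0, d=8, jump=-3, S_1=-3
t=1: S=-3, d=1, jump=0, S_2=-3
t=2: S=-3, d=4, jump=0, S_3=-3
t=3: S=-3, d=1, jump=0, S_4=-3
t=4: S=-3, d=7, jump=0, S_5=-3
t=5: S=-3, d=2, jump=0, S_6=-3
t=6: S=-3, d=5, jump=4, S_7=1


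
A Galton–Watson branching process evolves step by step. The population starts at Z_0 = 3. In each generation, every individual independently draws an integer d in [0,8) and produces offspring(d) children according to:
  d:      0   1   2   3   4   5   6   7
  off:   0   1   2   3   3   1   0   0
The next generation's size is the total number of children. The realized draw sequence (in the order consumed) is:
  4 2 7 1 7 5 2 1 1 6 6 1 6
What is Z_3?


2

gen 0: Z_0=3, draws=[4, 2, 7], offspring=[3, 2, 0], Z_1=5
gen 1: Z_1=5, draws=[1, 7, 5, 2, 1], offspring=[1, 0, 1, 2, 1], Z_2=5
gen 2: Z_2=5, draws=[1, 6, 6, 1, 6], offspring=[1, 0, 0, 1, 0], Z_3=2


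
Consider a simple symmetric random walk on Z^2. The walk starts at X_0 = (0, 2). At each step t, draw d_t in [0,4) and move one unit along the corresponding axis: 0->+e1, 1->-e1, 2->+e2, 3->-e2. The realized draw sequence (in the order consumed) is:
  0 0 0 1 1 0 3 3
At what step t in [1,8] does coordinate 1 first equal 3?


t=0: X=(0, 2), d=0 → +e1, X_1=(1, 2)
t=1: X=(1, 2), d=0 → +e1, X_2=(2, 2)
t=2: X=(2, 2), d=0 → +e1, X_3=(3, 2)
t=3: X=(3, 2), d=1 → -e1, X_4=(2, 2)
t=4: X=(2, 2), d=1 → -e1, X_5=(1, 2)
t=5: X=(1, 2), d=0 → +e1, X_6=(2, 2)
t=6: X=(2, 2), d=3 → -e2, X_7=(2, 1)
t=7: X=(2, 1), d=3 → -e2, X_8=(2, 0)

3


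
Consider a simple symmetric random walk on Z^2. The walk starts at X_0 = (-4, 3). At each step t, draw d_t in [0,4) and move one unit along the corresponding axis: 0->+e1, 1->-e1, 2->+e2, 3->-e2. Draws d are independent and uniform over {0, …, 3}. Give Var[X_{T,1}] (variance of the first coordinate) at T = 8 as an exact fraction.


4

Outcome values over d=0..3: [1, -1, 0, 0]
Σy = 0, Σy² = 2, M = 4
μ = 0/4 = 0,  σ² = 2/4 − (0)² = 1/2
Independent increments: Var[X_8] = 8·σ² = 8·(1/2) = 4


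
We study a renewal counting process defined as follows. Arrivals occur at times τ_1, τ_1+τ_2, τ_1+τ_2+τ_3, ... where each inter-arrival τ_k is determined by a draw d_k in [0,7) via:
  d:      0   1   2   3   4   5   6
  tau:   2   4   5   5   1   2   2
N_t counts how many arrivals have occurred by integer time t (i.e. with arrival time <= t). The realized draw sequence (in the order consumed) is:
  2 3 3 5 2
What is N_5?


1

draw d_1=2: τ_1=5, arrival time A_1=5
draw d_2=3: τ_2=5, arrival time A_2=10
draw d_3=3: τ_3=5, arrival time A_3=15
draw d_4=5: τ_4=2, arrival time A_4=17
draw d_5=2: τ_5=5, arrival time A_5=22
N_t over t=0..5: 0:0 1:0 2:0 3:0 4:0 5:1


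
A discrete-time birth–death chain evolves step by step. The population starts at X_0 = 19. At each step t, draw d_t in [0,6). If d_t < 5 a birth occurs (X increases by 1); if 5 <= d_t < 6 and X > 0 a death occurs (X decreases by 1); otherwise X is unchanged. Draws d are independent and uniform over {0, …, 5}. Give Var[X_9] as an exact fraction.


5

X can drop by at most 1 per step and X_0 = 19 > T = 9, so X_t >= 19 − t >= 10 > 0 for every t <= 9: the floor at 0 (the 'and X > 0' condition) never binds. Hence X_9 = X_0 + Σ_{t<9} Y_t with i.i.d. increments Y_t = y(d_t) ∈ {+1, −1, 0}.
Outcome values over d=0..5: [1, 1, 1, 1, 1, -1]
Σy = 4, Σy² = 6, M = 6
μ = 4/6 = 2/3,  σ² = 6/6 − (2/3)² = 5/9
Independent increments: Var[X_9] = 9·σ² = 9·(5/9) = 5


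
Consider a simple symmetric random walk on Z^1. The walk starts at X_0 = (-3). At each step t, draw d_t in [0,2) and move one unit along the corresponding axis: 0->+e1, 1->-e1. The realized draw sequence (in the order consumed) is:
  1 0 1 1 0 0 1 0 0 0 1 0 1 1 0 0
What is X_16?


t=0: X=(-3), d=1 → -e1, X_1=(-4)
t=1: X=(-4), d=0 → +e1, X_2=(-3)
t=2: X=(-3), d=1 → -e1, X_3=(-4)
t=3: X=(-4), d=1 → -e1, X_4=(-5)
t=4: X=(-5), d=0 → +e1, X_5=(-4)
t=5: X=(-4), d=0 → +e1, X_6=(-3)
t=6: X=(-3), d=1 → -e1, X_7=(-4)
t=7: X=(-4), d=0 → +e1, X_8=(-3)
t=8: X=(-3), d=0 → +e1, X_9=(-2)
t=9: X=(-2), d=0 → +e1, X_10=(-1)
t=10: X=(-1), d=1 → -e1, X_11=(-2)
t=11: X=(-2), d=0 → +e1, X_12=(-1)
t=12: X=(-1), d=1 → -e1, X_13=(-2)
t=13: X=(-2), d=1 → -e1, X_14=(-3)
t=14: X=(-3), d=0 → +e1, X_15=(-2)
t=15: X=(-2), d=0 → +e1, X_16=(-1)

(-1)


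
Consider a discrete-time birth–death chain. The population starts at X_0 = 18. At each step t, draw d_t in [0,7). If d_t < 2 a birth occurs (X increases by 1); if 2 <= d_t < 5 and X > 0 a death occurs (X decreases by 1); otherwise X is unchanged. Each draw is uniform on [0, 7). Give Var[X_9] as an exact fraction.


X can drop by at most 1 per step and X_0 = 18 > T = 9, so X_t >= 18 − t >= 9 > 0 for every t <= 9: the floor at 0 (the 'and X > 0' condition) never binds. Hence X_9 = X_0 + Σ_{t<9} Y_t with i.i.d. increments Y_t = y(d_t) ∈ {+1, −1, 0}.
Outcome values over d=0..6: [1, 1, -1, -1, -1, 0, 0]
Σy = -1, Σy² = 5, M = 7
μ = -1/7 = -1/7,  σ² = 5/7 − (-1/7)² = 34/49
Independent increments: Var[X_9] = 9·σ² = 9·(34/49) = 306/49

306/49


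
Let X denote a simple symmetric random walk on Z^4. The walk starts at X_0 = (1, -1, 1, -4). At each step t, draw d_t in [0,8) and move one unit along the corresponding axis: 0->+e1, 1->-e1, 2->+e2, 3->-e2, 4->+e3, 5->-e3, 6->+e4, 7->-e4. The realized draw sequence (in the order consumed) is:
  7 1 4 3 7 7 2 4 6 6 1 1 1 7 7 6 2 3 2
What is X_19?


(-3, 0, 3, -6)

t=0: X=(1, -1, 1, -4), d=7 → -e4, X_1=(1, -1, 1, -5)
t=1: X=(1, -1, 1, -5), d=1 → -e1, X_2=(0, -1, 1, -5)
t=2: X=(0, -1, 1, -5), d=4 → +e3, X_3=(0, -1, 2, -5)
t=3: X=(0, -1, 2, -5), d=3 → -e2, X_4=(0, -2, 2, -5)
t=4: X=(0, -2, 2, -5), d=7 → -e4, X_5=(0, -2, 2, -6)
t=5: X=(0, -2, 2, -6), d=7 → -e4, X_6=(0, -2, 2, -7)
t=6: X=(0, -2, 2, -7), d=2 → +e2, X_7=(0, -1, 2, -7)
t=7: X=(0, -1, 2, -7), d=4 → +e3, X_8=(0, -1, 3, -7)
t=8: X=(0, -1, 3, -7), d=6 → +e4, X_9=(0, -1, 3, -6)
t=9: X=(0, -1, 3, -6), d=6 → +e4, X_10=(0, -1, 3, -5)
t=10: X=(0, -1, 3, -5), d=1 → -e1, X_11=(-1, -1, 3, -5)
t=11: X=(-1, -1, 3, -5), d=1 → -e1, X_12=(-2, -1, 3, -5)
t=12: X=(-2, -1, 3, -5), d=1 → -e1, X_13=(-3, -1, 3, -5)
t=13: X=(-3, -1, 3, -5), d=7 → -e4, X_14=(-3, -1, 3, -6)
t=14: X=(-3, -1, 3, -6), d=7 → -e4, X_15=(-3, -1, 3, -7)
t=15: X=(-3, -1, 3, -7), d=6 → +e4, X_16=(-3, -1, 3, -6)
t=16: X=(-3, -1, 3, -6), d=2 → +e2, X_17=(-3, 0, 3, -6)
t=17: X=(-3, 0, 3, -6), d=3 → -e2, X_18=(-3, -1, 3, -6)
t=18: X=(-3, -1, 3, -6), d=2 → +e2, X_19=(-3, 0, 3, -6)


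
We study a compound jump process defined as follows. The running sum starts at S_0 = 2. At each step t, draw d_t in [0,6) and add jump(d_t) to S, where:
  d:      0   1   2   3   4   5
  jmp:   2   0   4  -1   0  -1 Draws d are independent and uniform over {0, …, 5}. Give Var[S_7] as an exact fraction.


203/9

Outcome values over d=0..5: [2, 0, 4, -1, 0, -1]
Σy = 4, Σy² = 22, M = 6
μ = 4/6 = 2/3,  σ² = 22/6 − (2/3)² = 29/9
Independent increments: Var[S_7] = 7·σ² = 7·(29/9) = 203/9


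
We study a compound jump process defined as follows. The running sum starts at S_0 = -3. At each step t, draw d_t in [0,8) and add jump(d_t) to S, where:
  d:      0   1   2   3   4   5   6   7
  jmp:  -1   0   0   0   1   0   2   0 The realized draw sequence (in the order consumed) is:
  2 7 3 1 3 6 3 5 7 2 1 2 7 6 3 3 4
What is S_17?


2

t=0: S=-3, d=2, jump=0, S_1=-3
t=1: S=-3, d=7, jump=0, S_2=-3
t=2: S=-3, d=3, jump=0, S_3=-3
t=3: S=-3, d=1, jump=0, S_4=-3
t=4: S=-3, d=3, jump=0, S_5=-3
t=5: S=-3, d=6, jump=2, S_6=-1
t=6: S=-1, d=3, jump=0, S_7=-1
t=7: S=-1, d=5, jump=0, S_8=-1
t=8: S=-1, d=7, jump=0, S_9=-1
t=9: S=-1, d=2, jump=0, S_10=-1
t=10: S=-1, d=1, jump=0, S_11=-1
t=11: S=-1, d=2, jump=0, S_12=-1
t=12: S=-1, d=7, jump=0, S_13=-1
t=13: S=-1, d=6, jump=2, S_14=1
t=14: S=1, d=3, jump=0, S_15=1
t=15: S=1, d=3, jump=0, S_16=1
t=16: S=1, d=4, jump=1, S_17=2


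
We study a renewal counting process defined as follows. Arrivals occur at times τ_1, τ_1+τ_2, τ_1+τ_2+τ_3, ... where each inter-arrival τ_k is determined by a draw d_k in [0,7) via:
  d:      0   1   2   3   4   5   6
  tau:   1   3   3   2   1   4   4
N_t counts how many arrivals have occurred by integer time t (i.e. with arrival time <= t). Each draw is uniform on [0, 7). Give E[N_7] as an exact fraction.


2070651/823543

Inter-arrival values over d=0..6: [1, 3, 3, 2, 1, 4, 4]
Each d has probability 1/7, so the pmf of τ is: f(1) = 2/7, f(2) = 1/7, f(3) = 2/7, f(4) = 2/7
Renewal equation for m(n) = E[N_n]: condition on τ_1 = k (if k <= n, one arrival plus a fresh copy on the remaining n−k steps): m(n) = F(n) + Σ_{k<=n} f(k)·m(n−k), where F(n) = P(τ <= n) and m(0) = 0
m(1) = F(1) = 2/7
m(2) = F(2) + f(1)·m(1) = 3/7 + 2/7·2/7 = 25/49
m(3) = F(3) + f(1)·m(2) + f(2)·m(1) = 5/7 + 2/7·25/49 + 1/7·2/7 = 309/343
m(4) = F(4) + f(1)·m(3) + f(2)·m(2) + f(3)·m(1) = 1 + 2/7·309/343 + 1/7·25/49 + 2/7·2/7 = 3390/2401
m(5) = F(5) + f(1)·m(4) + f(2)·m(3) + f(3)·m(2) + f(4)·m(1) = 1 + 2/7·3390/2401 + 1/7·309/343 + 2/7·25/49 + 2/7·2/7 = 29572/16807
m(6) = F(6) + f(1)·m(5) + f(2)·m(4) + f(3)·m(3) + f(4)·m(2) = 1 + 2/7·29572/16807 + 1/7·3390/2401 + 2/7·309/343 + 2/7·25/49 = 247955/117649
m(7) = F(7) + f(1)·m(6) + f(2)·m(5) + f(3)·m(4) + f(4)·m(3) = 1 + 2/7·247955/117649 + 1/7·29572/16807 + 2/7·3390/2401 + 2/7·309/343 = 2070651/823543
E[N_7] = m(7) = 2070651/823543


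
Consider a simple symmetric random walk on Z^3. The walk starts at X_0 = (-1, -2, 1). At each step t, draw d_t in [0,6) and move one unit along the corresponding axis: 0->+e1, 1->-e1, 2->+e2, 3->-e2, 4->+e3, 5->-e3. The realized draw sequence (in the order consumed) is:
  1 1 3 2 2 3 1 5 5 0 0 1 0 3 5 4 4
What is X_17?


t=0: X=(-1, -2, 1), d=1 → -e1, X_1=(-2, -2, 1)
t=1: X=(-2, -2, 1), d=1 → -e1, X_2=(-3, -2, 1)
t=2: X=(-3, -2, 1), d=3 → -e2, X_3=(-3, -3, 1)
t=3: X=(-3, -3, 1), d=2 → +e2, X_4=(-3, -2, 1)
t=4: X=(-3, -2, 1), d=2 → +e2, X_5=(-3, -1, 1)
t=5: X=(-3, -1, 1), d=3 → -e2, X_6=(-3, -2, 1)
t=6: X=(-3, -2, 1), d=1 → -e1, X_7=(-4, -2, 1)
t=7: X=(-4, -2, 1), d=5 → -e3, X_8=(-4, -2, 0)
t=8: X=(-4, -2, 0), d=5 → -e3, X_9=(-4, -2, -1)
t=9: X=(-4, -2, -1), d=0 → +e1, X_10=(-3, -2, -1)
t=10: X=(-3, -2, -1), d=0 → +e1, X_11=(-2, -2, -1)
t=11: X=(-2, -2, -1), d=1 → -e1, X_12=(-3, -2, -1)
t=12: X=(-3, -2, -1), d=0 → +e1, X_13=(-2, -2, -1)
t=13: X=(-2, -2, -1), d=3 → -e2, X_14=(-2, -3, -1)
t=14: X=(-2, -3, -1), d=5 → -e3, X_15=(-2, -3, -2)
t=15: X=(-2, -3, -2), d=4 → +e3, X_16=(-2, -3, -1)
t=16: X=(-2, -3, -1), d=4 → +e3, X_17=(-2, -3, 0)

(-2, -3, 0)


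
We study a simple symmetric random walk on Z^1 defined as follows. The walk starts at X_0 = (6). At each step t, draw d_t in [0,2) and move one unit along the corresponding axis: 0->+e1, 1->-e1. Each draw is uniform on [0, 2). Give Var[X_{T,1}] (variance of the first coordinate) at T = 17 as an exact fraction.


Outcome values over d=0..1: [1, -1]
Σy = 0, Σy² = 2, M = 2
μ = 0/2 = 0,  σ² = 2/2 − (0)² = 1
Independent increments: Var[X_17] = 17·σ² = 17·(1) = 17

17


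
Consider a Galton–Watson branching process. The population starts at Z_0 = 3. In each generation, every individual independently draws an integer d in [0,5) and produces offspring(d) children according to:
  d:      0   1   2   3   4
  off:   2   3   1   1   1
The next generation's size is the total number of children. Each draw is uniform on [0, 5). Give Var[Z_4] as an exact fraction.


28434432/390625

Outcome values over d=0..4: [2, 3, 1, 1, 1]
Σy = 8, Σy² = 16, M = 5
μ = 8/5 = 8/5,  σ² = 16/5 − (8/5)² = 16/25
V_0 = 0, E_0 = 3
V_1 = 16/25·E_0 + (8/5)²·V_0 = 48/25;  E_1 = 24/5
V_2 = 16/25·E_1 + (8/5)²·V_1 = 4992/625;  E_2 = 192/25
V_3 = 16/25·E_2 + (8/5)²·V_2 = 396288/15625;  E_3 = 1536/125
V_4 = 16/25·E_3 + (8/5)²·V_3 = 28434432/390625;  E_4 = 12288/625


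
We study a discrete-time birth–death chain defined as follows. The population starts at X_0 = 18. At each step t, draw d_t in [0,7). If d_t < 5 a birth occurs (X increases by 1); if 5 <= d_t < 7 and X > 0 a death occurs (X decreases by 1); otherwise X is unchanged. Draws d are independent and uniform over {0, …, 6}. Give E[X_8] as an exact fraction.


150/7

X can drop by at most 1 per step and X_0 = 18 > T = 8, so X_t >= 18 − t >= 10 > 0 for every t <= 8: the floor at 0 (the 'and X > 0' condition) never binds. Hence X_8 = X_0 + Σ_{t<8} Y_t with i.i.d. increments Y_t = y(d_t) ∈ {+1, −1, 0}.
Outcome values over d=0..6: [1, 1, 1, 1, 1, -1, -1]
Σy = 3, Σy² = 7, M = 7
μ = 3/7 = 3/7,  σ² = 7/7 − (3/7)² = 40/49
E[X_8] = 18 + 8·(3/7) = 150/7


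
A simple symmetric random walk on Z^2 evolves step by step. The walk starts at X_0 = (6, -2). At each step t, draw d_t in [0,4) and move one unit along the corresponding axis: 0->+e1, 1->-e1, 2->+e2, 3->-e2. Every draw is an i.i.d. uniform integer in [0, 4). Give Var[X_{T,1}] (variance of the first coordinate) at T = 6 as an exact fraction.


3

Outcome values over d=0..3: [1, -1, 0, 0]
Σy = 0, Σy² = 2, M = 4
μ = 0/4 = 0,  σ² = 2/4 − (0)² = 1/2
Independent increments: Var[X_6] = 6·σ² = 6·(1/2) = 3


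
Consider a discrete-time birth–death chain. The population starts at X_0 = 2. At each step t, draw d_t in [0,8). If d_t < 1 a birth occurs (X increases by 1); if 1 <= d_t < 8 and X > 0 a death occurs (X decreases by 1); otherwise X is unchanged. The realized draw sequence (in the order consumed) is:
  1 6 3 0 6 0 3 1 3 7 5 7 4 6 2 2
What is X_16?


0

t=0: X=2, d=1 → death, X_1=1
t=1: X=1, d=6 → death, X_2=0
t=2: X=0, d=3 → hold, X_3=0
t=3: X=0, d=0 → birth, X_4=1
t=4: X=1, d=6 → death, X_5=0
t=5: X=0, d=0 → birth, X_6=1
t=6: X=1, d=3 → death, X_7=0
t=7: X=0, d=1 → hold, X_8=0
t=8: X=0, d=3 → hold, X_9=0
t=9: X=0, d=7 → hold, X_10=0
t=10: X=0, d=5 → hold, X_11=0
t=11: X=0, d=7 → hold, X_12=0
t=12: X=0, d=4 → hold, X_13=0
t=13: X=0, d=6 → hold, X_14=0
t=14: X=0, d=2 → hold, X_15=0
t=15: X=0, d=2 → hold, X_16=0
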